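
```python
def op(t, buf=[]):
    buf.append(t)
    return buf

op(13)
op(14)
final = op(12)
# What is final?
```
[13, 14, 12]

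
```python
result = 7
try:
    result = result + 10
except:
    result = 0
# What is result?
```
17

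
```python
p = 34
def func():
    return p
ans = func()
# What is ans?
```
34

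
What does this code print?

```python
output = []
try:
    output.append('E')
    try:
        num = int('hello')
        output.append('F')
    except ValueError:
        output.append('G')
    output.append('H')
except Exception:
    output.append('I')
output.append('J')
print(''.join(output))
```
EGHJ

Inner exception caught by inner handler, outer continues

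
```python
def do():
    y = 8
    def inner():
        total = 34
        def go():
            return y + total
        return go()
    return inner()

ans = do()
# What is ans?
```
42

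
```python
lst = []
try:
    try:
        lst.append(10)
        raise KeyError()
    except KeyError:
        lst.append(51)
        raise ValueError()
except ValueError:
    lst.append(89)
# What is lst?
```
[10, 51, 89]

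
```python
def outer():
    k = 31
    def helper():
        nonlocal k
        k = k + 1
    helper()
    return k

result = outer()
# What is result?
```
32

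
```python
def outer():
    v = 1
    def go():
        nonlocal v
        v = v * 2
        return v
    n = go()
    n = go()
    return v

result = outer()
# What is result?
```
4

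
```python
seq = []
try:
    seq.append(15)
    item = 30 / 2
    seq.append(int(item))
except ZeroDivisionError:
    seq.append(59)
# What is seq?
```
[15, 15]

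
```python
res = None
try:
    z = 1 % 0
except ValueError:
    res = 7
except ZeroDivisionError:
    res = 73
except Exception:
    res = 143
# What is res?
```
73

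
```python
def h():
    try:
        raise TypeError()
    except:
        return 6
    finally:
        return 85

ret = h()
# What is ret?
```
85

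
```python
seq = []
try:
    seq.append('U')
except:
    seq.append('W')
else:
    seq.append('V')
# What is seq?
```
['U', 'V']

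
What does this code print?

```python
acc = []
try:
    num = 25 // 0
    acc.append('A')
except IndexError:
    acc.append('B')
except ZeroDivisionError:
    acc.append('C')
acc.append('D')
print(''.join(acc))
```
CD

ZeroDivisionError is caught by its specific handler, not IndexError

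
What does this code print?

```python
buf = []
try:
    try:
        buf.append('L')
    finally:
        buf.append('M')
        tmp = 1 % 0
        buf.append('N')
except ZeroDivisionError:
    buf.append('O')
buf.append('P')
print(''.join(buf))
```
LMOP

Exception in inner finally caught by outer except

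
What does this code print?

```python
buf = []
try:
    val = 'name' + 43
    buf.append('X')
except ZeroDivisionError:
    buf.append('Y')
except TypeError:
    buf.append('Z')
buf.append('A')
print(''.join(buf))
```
ZA

TypeError is caught by its specific handler, not ZeroDivisionError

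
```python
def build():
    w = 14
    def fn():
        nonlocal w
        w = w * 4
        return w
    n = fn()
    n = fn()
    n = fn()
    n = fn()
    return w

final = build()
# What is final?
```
3584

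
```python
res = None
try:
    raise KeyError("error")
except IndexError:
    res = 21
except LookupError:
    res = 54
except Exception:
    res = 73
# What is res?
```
54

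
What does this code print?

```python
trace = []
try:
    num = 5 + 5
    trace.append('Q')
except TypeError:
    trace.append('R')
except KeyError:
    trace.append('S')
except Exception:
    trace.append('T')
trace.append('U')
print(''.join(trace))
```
QU

No exception, try block completes normally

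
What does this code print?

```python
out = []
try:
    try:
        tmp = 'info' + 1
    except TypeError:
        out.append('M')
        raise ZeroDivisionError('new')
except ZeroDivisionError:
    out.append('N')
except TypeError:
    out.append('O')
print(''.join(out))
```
MN

New ZeroDivisionError raised, caught by outer ZeroDivisionError handler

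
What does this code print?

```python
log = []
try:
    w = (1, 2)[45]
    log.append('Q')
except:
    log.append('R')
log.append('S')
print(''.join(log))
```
RS

Exception raised in try, caught by bare except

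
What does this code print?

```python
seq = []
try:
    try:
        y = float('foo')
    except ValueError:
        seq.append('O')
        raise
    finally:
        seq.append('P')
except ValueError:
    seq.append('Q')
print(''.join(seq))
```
OPQ

finally runs before re-raised exception propagates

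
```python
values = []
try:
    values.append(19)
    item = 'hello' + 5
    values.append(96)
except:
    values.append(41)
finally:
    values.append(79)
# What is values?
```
[19, 41, 79]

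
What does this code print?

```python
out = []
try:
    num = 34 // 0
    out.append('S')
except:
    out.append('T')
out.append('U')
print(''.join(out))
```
TU

Exception raised in try, caught by bare except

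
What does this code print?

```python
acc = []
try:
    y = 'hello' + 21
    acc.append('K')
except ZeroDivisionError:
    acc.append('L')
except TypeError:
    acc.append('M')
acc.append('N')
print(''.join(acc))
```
MN

TypeError is caught by its specific handler, not ZeroDivisionError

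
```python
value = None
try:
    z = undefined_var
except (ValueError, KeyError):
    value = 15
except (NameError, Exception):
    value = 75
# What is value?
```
75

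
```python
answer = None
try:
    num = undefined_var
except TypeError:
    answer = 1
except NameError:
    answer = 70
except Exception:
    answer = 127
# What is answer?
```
70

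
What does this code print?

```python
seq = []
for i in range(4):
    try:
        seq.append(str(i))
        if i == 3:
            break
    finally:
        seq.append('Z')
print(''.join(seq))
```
0Z1Z2Z3Z

finally runs even when breaking out of loop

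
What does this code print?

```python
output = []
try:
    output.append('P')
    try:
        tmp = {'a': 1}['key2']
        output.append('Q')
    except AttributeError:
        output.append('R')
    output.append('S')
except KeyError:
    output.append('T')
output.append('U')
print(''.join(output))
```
PTU

Inner handler doesn't match, propagates to outer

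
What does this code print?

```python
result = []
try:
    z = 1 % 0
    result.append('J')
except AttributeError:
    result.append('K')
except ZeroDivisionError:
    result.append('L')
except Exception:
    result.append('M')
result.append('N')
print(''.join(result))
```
LN

ZeroDivisionError matches before generic Exception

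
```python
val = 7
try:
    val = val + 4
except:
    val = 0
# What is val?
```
11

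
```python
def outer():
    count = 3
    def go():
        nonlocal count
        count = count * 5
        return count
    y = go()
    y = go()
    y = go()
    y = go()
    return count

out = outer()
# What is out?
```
1875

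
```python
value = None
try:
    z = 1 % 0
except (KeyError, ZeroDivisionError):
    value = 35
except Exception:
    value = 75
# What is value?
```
35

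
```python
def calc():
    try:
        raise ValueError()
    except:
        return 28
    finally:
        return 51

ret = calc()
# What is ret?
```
51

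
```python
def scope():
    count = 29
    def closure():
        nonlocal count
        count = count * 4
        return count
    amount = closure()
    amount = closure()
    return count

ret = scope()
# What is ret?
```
464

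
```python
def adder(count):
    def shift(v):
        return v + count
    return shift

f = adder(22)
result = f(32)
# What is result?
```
54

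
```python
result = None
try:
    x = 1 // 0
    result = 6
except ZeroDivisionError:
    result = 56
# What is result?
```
56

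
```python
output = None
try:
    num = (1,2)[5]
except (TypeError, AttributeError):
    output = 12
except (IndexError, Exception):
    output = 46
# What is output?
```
46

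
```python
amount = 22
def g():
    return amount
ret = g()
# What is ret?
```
22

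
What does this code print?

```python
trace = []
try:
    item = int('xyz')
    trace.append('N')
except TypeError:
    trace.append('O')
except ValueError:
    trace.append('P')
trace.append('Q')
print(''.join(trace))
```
PQ

ValueError is caught by its specific handler, not TypeError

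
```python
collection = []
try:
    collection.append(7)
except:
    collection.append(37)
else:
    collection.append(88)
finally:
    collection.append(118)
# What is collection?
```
[7, 88, 118]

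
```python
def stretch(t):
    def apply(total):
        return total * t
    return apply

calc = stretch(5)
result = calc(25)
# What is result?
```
125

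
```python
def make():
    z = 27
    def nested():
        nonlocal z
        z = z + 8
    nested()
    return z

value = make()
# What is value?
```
35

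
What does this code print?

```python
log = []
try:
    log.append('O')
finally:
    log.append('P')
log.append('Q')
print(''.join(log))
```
OPQ

try/finally without except, no exception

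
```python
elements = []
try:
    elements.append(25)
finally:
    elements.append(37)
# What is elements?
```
[25, 37]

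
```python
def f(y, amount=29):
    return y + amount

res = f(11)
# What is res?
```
40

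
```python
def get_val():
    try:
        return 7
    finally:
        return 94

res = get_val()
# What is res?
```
94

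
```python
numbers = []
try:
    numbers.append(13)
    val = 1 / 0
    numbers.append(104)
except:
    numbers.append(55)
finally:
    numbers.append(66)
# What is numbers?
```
[13, 55, 66]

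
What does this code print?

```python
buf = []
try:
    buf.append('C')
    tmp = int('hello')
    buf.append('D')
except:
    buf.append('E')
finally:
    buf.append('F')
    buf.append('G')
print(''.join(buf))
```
CEFG

Code before exception runs, then except, then all of finally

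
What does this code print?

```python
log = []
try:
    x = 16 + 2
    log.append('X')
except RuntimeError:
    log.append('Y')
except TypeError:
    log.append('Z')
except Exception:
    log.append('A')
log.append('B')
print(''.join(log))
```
XB

No exception, try block completes normally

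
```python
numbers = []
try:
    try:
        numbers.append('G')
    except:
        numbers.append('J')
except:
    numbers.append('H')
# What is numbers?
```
['G']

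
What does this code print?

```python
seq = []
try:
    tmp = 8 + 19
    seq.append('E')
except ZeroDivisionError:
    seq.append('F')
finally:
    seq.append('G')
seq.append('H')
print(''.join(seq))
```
EGH

finally runs after normal execution too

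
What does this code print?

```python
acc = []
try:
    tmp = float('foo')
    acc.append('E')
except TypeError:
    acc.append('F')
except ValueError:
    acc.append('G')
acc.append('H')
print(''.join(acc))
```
GH

ValueError is caught by its specific handler, not TypeError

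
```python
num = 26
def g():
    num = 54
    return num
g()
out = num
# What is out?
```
26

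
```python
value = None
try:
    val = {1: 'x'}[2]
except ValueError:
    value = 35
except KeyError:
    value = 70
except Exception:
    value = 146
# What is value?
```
70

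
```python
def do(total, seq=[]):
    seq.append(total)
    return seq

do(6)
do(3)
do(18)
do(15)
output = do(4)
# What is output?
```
[6, 3, 18, 15, 4]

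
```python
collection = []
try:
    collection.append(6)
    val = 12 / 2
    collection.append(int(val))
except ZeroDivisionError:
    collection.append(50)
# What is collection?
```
[6, 6]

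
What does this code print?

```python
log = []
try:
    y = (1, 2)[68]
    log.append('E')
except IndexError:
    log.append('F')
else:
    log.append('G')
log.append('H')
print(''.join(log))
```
FH

else block skipped when exception is caught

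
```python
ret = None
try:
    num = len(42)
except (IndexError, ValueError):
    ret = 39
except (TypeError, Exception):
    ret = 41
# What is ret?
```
41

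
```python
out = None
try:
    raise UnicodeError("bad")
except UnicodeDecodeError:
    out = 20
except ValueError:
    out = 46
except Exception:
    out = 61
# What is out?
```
46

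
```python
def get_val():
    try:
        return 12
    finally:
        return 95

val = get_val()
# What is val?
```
95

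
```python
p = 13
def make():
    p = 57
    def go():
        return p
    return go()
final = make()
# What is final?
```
57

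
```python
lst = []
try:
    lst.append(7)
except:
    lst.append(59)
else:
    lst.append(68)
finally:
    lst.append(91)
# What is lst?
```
[7, 68, 91]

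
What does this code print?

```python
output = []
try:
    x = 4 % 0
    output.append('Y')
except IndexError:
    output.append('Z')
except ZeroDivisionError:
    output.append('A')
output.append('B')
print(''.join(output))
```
AB

ZeroDivisionError is caught by its specific handler, not IndexError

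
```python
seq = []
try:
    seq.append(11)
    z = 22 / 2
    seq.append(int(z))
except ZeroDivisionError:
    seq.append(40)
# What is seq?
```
[11, 11]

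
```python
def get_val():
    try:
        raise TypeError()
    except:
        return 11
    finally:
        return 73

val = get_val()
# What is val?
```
73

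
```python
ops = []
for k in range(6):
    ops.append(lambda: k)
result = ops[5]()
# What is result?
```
5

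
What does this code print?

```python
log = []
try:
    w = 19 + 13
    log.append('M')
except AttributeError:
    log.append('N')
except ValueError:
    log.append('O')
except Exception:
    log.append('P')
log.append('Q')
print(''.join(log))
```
MQ

No exception, try block completes normally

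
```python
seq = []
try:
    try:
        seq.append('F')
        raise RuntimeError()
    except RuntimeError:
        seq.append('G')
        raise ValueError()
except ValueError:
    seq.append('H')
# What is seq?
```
['F', 'G', 'H']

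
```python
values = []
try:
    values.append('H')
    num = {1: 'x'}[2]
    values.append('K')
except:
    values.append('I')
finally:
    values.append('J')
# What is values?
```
['H', 'I', 'J']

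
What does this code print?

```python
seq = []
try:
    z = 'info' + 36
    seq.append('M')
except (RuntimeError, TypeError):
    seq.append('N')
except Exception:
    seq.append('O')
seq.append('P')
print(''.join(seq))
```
NP

TypeError matches tuple containing it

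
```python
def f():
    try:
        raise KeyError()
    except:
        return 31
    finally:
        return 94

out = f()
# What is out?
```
94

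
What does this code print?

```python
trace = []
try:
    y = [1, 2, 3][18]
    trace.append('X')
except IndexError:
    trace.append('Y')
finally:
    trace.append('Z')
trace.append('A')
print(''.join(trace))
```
YZA

finally always runs, even after exception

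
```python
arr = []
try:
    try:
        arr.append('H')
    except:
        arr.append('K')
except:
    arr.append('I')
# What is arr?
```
['H']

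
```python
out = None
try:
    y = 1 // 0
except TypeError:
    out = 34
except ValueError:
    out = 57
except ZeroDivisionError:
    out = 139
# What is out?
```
139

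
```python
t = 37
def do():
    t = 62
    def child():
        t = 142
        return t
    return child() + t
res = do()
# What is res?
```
204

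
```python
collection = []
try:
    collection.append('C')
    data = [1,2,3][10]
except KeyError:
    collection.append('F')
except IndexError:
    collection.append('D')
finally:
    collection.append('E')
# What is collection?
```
['C', 'D', 'E']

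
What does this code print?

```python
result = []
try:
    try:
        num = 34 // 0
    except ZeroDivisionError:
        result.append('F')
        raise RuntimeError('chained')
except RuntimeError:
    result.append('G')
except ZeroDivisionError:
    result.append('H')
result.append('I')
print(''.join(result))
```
FGI

RuntimeError raised and caught, original ZeroDivisionError not re-raised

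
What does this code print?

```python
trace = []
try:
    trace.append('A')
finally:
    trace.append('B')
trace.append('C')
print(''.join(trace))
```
ABC

try/finally without except, no exception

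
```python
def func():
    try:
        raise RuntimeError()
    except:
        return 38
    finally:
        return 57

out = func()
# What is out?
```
57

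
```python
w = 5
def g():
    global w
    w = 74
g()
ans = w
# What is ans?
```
74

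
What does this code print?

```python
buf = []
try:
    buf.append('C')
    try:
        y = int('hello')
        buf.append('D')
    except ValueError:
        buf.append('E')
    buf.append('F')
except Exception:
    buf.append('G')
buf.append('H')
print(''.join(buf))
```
CEFH

Inner exception caught by inner handler, outer continues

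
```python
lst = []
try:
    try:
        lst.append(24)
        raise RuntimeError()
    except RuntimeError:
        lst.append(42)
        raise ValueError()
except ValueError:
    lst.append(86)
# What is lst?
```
[24, 42, 86]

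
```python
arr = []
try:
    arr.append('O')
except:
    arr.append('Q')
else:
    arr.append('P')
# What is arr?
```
['O', 'P']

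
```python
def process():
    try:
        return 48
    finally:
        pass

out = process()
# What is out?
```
48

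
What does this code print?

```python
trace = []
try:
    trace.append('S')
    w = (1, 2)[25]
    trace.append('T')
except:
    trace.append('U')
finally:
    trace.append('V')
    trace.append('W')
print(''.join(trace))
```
SUVW

Code before exception runs, then except, then all of finally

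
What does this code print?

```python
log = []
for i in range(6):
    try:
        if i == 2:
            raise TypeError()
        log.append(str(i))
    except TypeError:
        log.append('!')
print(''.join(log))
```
01!345

Exception on i=2 caught, loop continues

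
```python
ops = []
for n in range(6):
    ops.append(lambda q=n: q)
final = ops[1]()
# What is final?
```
1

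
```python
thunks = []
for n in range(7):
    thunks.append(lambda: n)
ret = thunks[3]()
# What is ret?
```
6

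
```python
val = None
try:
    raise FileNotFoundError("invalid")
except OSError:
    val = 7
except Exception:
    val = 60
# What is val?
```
7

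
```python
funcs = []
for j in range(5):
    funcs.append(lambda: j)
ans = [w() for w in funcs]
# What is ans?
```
[4, 4, 4, 4, 4]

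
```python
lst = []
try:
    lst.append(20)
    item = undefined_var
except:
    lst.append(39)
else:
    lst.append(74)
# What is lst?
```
[20, 39]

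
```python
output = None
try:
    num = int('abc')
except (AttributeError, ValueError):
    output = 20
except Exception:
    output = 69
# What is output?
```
20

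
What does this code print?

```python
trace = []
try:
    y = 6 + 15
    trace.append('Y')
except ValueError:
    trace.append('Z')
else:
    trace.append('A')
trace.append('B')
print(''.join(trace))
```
YAB

else block runs when no exception occurs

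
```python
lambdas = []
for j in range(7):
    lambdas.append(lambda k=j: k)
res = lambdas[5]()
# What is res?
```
5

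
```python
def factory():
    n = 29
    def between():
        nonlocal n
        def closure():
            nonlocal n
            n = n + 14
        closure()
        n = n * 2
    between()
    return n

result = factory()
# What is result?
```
86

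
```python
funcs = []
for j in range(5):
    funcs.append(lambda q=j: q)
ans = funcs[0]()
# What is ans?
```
0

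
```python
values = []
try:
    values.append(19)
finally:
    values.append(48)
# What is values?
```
[19, 48]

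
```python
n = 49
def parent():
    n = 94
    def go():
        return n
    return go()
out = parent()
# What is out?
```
94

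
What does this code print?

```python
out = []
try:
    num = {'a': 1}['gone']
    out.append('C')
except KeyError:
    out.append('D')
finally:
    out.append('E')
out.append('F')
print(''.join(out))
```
DEF

finally always runs, even after exception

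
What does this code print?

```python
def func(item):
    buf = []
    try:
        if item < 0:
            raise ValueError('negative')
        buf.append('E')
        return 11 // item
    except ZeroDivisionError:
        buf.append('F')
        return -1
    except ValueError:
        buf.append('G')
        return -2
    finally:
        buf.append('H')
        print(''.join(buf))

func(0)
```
EFH

item=0 causes ZeroDivisionError, caught, finally prints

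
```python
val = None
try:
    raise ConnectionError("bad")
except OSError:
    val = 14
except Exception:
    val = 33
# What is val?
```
14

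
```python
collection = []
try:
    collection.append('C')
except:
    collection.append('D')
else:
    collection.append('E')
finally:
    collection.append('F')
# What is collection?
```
['C', 'E', 'F']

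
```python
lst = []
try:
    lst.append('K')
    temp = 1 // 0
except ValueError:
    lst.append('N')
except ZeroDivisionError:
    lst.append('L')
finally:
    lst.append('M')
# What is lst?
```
['K', 'L', 'M']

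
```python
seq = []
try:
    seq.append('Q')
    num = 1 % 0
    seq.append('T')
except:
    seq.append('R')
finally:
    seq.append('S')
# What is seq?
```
['Q', 'R', 'S']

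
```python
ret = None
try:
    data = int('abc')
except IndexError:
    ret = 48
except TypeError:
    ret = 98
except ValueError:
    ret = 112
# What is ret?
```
112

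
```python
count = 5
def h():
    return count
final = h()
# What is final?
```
5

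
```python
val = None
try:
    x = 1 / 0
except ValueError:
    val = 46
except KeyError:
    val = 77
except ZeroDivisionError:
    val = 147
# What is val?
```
147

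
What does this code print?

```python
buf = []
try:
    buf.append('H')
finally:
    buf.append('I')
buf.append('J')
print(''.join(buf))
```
HIJ

try/finally without except, no exception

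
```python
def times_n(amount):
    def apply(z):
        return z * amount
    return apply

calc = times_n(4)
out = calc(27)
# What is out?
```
108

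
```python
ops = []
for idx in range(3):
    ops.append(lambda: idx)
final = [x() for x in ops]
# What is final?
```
[2, 2, 2]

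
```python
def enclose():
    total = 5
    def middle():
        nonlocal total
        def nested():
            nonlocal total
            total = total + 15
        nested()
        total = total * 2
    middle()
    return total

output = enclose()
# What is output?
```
40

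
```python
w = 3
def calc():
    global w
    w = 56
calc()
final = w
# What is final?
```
56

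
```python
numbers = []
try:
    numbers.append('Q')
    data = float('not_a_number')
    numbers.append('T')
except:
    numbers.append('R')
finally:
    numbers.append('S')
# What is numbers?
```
['Q', 'R', 'S']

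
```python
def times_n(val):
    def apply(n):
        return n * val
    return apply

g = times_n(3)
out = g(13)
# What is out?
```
39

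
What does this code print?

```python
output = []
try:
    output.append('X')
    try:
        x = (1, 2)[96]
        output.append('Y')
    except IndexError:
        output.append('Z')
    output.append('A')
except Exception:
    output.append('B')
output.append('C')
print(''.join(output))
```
XZAC

Inner exception caught by inner handler, outer continues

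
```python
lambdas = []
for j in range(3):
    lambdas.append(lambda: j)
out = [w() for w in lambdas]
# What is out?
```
[2, 2, 2]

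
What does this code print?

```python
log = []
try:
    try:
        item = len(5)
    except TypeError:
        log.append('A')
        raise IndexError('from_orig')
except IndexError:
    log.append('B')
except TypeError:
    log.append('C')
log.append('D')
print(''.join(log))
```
ABD

IndexError raised and caught, original TypeError not re-raised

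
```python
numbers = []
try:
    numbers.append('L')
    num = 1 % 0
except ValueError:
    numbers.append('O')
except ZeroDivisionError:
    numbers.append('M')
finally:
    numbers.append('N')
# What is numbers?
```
['L', 'M', 'N']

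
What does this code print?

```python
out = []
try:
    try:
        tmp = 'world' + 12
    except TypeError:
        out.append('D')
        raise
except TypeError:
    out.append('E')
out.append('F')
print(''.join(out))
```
DEF

raise without argument re-raises current exception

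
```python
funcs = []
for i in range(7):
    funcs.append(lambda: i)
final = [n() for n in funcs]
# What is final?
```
[6, 6, 6, 6, 6, 6, 6]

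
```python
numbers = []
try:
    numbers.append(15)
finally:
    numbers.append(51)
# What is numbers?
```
[15, 51]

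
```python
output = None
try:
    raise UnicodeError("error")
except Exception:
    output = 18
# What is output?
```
18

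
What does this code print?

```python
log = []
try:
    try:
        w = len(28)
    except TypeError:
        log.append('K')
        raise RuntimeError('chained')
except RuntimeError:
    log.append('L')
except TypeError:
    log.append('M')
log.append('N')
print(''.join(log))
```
KLN

RuntimeError raised and caught, original TypeError not re-raised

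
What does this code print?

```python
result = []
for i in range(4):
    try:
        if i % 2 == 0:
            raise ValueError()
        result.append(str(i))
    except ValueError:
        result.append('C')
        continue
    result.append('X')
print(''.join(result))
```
C1XC3X

continue in except skips rest of loop body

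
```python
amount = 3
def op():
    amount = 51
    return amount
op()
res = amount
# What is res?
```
3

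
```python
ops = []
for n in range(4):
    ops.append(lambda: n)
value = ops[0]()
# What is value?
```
3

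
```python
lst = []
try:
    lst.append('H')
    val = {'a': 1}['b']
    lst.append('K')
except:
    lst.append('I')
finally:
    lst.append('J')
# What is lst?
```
['H', 'I', 'J']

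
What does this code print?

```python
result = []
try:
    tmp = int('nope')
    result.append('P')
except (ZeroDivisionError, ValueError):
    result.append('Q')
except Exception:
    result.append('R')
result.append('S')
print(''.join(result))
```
QS

ValueError matches tuple containing it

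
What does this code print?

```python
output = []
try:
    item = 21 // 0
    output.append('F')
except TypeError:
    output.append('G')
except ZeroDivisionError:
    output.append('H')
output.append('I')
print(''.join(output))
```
HI

ZeroDivisionError is caught by its specific handler, not TypeError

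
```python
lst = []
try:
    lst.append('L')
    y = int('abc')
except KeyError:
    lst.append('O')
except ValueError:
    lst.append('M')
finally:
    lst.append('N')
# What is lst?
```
['L', 'M', 'N']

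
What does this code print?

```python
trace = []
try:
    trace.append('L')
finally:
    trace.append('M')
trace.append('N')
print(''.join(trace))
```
LMN

try/finally without except, no exception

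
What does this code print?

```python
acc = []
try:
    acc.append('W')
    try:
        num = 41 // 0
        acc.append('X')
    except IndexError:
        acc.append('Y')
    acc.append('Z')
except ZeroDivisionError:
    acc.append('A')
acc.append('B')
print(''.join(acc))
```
WAB

Inner handler doesn't match, propagates to outer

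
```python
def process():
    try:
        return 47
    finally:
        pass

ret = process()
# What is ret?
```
47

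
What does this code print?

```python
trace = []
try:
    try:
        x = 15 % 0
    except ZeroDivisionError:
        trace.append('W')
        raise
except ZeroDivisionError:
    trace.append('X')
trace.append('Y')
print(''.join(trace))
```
WXY

raise without argument re-raises current exception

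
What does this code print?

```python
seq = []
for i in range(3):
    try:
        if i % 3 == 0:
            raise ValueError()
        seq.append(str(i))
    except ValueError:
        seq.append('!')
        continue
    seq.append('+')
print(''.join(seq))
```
!1+2+

continue in except skips rest of loop body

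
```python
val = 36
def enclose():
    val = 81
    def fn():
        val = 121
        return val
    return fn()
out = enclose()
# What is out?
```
121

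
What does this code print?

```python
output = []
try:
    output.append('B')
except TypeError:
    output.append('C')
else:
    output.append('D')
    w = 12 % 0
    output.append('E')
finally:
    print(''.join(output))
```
BD

Try succeeds, else appends 'D', ZeroDivisionError in else is uncaught, finally prints before exception propagates ('E' never appended)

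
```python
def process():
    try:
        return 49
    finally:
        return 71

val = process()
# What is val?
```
71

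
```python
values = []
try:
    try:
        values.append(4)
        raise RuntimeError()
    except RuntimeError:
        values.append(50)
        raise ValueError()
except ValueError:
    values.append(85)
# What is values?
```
[4, 50, 85]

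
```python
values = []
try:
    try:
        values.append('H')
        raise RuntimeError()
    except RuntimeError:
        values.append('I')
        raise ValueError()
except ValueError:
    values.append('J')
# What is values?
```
['H', 'I', 'J']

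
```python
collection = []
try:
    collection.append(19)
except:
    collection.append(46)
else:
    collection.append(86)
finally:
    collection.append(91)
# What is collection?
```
[19, 86, 91]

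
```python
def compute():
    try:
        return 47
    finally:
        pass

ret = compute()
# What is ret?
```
47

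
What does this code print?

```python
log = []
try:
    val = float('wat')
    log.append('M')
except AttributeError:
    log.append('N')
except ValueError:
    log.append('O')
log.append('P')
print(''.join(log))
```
OP

ValueError is caught by its specific handler, not AttributeError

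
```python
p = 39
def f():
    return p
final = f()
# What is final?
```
39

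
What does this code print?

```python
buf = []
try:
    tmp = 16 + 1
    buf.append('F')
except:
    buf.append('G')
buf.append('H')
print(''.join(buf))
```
FH

No exception, try block completes normally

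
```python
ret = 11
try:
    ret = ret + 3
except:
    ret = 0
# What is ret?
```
14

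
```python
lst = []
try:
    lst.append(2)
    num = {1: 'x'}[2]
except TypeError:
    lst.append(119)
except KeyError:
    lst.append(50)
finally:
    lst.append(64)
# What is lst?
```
[2, 50, 64]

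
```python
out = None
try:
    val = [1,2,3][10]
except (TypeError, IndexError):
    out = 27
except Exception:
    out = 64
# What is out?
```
27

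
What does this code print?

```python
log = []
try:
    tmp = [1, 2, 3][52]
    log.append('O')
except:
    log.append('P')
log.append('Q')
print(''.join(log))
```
PQ

Exception raised in try, caught by bare except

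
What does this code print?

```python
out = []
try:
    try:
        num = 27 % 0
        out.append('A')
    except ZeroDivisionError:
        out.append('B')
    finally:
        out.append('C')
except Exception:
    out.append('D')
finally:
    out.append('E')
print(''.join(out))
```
BCE

Both finally blocks run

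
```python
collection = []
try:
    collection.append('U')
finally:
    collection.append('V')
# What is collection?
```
['U', 'V']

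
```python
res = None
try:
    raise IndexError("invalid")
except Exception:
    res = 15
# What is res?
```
15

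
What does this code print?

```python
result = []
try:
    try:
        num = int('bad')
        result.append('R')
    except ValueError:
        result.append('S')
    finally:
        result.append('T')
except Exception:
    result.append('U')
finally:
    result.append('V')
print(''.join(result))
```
STV

Both finally blocks run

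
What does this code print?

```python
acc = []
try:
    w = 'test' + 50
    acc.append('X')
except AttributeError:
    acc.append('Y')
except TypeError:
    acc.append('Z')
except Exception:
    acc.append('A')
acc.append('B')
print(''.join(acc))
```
ZB

TypeError matches before generic Exception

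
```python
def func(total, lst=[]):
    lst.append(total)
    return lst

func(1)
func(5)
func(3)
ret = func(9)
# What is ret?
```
[1, 5, 3, 9]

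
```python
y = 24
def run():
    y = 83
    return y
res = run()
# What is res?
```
83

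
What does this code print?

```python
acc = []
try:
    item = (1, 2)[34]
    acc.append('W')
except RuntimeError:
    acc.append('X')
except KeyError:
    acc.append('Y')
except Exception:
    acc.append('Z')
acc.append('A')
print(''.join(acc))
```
ZA

IndexError not specifically caught, falls to Exception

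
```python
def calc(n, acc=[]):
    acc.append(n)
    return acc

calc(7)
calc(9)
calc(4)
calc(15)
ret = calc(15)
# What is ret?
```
[7, 9, 4, 15, 15]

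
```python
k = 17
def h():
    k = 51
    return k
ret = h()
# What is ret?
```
51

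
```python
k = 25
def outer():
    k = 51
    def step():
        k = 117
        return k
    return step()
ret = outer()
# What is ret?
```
117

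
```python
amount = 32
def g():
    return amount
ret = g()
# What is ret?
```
32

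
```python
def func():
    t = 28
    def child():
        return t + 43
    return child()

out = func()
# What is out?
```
71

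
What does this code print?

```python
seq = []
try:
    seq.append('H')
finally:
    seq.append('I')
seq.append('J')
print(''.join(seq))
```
HIJ

try/finally without except, no exception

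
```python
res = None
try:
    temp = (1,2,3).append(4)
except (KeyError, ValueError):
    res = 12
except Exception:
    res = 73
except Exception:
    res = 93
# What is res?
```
73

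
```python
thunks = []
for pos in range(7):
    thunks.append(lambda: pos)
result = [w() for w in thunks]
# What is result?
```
[6, 6, 6, 6, 6, 6, 6]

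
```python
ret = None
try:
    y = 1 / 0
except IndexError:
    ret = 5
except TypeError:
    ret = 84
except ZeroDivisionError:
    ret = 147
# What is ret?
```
147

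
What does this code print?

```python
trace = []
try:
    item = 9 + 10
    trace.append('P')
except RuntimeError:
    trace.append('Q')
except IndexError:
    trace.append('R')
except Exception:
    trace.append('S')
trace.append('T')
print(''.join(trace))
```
PT

No exception, try block completes normally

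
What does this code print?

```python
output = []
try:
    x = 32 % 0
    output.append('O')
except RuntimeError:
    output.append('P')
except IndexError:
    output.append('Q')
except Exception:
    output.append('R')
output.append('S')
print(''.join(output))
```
RS

ZeroDivisionError not specifically caught, falls to Exception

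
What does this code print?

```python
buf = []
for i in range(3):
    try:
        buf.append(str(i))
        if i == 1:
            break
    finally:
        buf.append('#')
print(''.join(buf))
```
0#1#

finally runs even when breaking out of loop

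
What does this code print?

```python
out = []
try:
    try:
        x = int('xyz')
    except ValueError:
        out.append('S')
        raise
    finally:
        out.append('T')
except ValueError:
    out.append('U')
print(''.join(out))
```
STU

finally runs before re-raised exception propagates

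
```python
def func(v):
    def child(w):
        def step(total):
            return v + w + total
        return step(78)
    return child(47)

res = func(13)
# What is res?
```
138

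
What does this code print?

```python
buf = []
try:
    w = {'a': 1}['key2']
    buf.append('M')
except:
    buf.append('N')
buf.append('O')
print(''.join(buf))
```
NO

Exception raised in try, caught by bare except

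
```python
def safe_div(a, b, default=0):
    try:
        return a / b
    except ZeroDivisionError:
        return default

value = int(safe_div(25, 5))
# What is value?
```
5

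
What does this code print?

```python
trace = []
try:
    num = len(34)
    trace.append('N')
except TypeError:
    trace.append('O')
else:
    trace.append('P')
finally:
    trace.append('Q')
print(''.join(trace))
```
OQ

Exception: except runs, else skipped, finally runs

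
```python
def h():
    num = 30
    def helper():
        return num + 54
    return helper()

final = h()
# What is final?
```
84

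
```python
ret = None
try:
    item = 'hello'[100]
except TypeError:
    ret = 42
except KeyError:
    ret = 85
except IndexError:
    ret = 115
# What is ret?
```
115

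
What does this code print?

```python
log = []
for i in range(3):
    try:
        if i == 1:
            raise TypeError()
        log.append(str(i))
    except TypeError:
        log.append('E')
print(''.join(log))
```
0E2

Exception on i=1 caught, loop continues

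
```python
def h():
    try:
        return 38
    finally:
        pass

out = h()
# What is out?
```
38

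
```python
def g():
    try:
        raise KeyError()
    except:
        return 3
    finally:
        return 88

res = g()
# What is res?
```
88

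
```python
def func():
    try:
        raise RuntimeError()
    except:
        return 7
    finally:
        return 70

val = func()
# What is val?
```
70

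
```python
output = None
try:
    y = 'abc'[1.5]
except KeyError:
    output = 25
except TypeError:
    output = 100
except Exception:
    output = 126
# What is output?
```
100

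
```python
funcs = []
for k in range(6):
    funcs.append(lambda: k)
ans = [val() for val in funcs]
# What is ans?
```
[5, 5, 5, 5, 5, 5]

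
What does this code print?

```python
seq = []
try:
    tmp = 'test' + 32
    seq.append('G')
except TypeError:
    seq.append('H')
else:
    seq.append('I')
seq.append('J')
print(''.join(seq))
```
HJ

else block skipped when exception is caught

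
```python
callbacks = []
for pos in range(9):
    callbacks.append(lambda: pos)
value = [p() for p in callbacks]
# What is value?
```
[8, 8, 8, 8, 8, 8, 8, 8, 8]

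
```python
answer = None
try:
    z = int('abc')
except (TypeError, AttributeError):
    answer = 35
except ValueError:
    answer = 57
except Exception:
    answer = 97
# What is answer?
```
57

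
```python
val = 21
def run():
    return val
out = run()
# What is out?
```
21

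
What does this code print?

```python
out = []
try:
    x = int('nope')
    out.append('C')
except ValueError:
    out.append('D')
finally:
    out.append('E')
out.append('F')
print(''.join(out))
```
DEF

finally always runs, even after exception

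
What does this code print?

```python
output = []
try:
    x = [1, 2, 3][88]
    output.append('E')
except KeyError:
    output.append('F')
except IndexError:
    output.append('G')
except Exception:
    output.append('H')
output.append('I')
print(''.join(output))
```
GI

IndexError matches before generic Exception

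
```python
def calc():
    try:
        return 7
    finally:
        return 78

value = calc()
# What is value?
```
78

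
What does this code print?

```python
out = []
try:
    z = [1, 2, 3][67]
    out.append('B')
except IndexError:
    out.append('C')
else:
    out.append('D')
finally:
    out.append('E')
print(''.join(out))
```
CE

Exception: except runs, else skipped, finally runs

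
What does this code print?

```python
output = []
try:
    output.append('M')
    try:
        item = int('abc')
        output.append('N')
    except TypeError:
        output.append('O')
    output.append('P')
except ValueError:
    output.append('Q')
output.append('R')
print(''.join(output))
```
MQR

Inner handler doesn't match, propagates to outer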